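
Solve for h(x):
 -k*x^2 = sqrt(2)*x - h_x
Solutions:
 h(x) = C1 + k*x^3/3 + sqrt(2)*x^2/2


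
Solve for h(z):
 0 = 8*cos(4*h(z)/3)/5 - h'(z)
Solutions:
 -8*z/5 - 3*log(sin(4*h(z)/3) - 1)/8 + 3*log(sin(4*h(z)/3) + 1)/8 = C1


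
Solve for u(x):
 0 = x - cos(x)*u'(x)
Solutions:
 u(x) = C1 + Integral(x/cos(x), x)


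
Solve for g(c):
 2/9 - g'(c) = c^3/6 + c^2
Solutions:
 g(c) = C1 - c^4/24 - c^3/3 + 2*c/9


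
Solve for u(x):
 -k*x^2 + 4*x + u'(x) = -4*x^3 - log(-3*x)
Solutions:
 u(x) = C1 + k*x^3/3 - x^4 - 2*x^2 - x*log(-x) + x*(1 - log(3))


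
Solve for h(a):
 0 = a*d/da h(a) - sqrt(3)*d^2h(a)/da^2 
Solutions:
 h(a) = C1 + C2*erfi(sqrt(2)*3^(3/4)*a/6)


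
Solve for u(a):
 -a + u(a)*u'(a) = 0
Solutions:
 u(a) = -sqrt(C1 + a^2)
 u(a) = sqrt(C1 + a^2)


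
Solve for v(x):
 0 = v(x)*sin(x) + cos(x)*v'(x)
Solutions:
 v(x) = C1*cos(x)


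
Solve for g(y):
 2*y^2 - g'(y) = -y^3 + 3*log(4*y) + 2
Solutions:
 g(y) = C1 + y^4/4 + 2*y^3/3 - 3*y*log(y) - y*log(64) + y


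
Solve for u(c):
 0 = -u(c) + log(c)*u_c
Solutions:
 u(c) = C1*exp(li(c))


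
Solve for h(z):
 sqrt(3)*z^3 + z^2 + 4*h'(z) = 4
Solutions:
 h(z) = C1 - sqrt(3)*z^4/16 - z^3/12 + z


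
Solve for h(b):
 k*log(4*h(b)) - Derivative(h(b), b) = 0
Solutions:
 Integral(1/(log(_y) + 2*log(2)), (_y, h(b))) = C1 + b*k


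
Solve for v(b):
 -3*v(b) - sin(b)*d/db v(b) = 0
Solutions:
 v(b) = C1*(cos(b) + 1)^(3/2)/(cos(b) - 1)^(3/2)


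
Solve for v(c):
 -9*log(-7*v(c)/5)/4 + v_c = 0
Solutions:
 -4*Integral(1/(log(-_y) - log(5) + log(7)), (_y, v(c)))/9 = C1 - c


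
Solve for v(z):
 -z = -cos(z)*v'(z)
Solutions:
 v(z) = C1 + Integral(z/cos(z), z)


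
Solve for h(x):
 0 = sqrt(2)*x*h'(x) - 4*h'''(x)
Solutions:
 h(x) = C1 + Integral(C2*airyai(sqrt(2)*x/2) + C3*airybi(sqrt(2)*x/2), x)


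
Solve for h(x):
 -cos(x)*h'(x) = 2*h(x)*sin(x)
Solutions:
 h(x) = C1*cos(x)^2


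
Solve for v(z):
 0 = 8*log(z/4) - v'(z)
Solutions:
 v(z) = C1 + 8*z*log(z) - z*log(65536) - 8*z


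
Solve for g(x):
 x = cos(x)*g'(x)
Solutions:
 g(x) = C1 + Integral(x/cos(x), x)


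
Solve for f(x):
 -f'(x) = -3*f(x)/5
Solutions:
 f(x) = C1*exp(3*x/5)


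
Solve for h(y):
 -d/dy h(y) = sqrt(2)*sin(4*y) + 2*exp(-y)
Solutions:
 h(y) = C1 + sqrt(2)*cos(4*y)/4 + 2*exp(-y)


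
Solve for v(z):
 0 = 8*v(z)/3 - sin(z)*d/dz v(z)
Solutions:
 v(z) = C1*(cos(z) - 1)^(4/3)/(cos(z) + 1)^(4/3)


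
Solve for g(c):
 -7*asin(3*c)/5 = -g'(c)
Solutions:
 g(c) = C1 + 7*c*asin(3*c)/5 + 7*sqrt(1 - 9*c^2)/15


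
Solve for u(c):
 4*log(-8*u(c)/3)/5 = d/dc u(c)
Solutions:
 -5*Integral(1/(log(-_y) - log(3) + 3*log(2)), (_y, u(c)))/4 = C1 - c


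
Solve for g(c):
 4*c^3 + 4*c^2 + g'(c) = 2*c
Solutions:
 g(c) = C1 - c^4 - 4*c^3/3 + c^2


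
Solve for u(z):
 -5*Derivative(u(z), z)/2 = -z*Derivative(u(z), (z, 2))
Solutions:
 u(z) = C1 + C2*z^(7/2)


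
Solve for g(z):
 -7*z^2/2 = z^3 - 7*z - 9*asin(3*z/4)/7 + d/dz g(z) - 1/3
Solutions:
 g(z) = C1 - z^4/4 - 7*z^3/6 + 7*z^2/2 + 9*z*asin(3*z/4)/7 + z/3 + 3*sqrt(16 - 9*z^2)/7


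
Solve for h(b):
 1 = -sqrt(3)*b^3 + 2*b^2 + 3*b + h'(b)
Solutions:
 h(b) = C1 + sqrt(3)*b^4/4 - 2*b^3/3 - 3*b^2/2 + b


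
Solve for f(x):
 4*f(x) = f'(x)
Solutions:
 f(x) = C1*exp(4*x)


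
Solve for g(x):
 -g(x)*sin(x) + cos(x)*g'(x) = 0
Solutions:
 g(x) = C1/cos(x)


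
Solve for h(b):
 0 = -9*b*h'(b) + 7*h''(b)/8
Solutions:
 h(b) = C1 + C2*erfi(6*sqrt(7)*b/7)


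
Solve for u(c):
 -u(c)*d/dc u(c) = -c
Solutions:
 u(c) = -sqrt(C1 + c^2)
 u(c) = sqrt(C1 + c^2)


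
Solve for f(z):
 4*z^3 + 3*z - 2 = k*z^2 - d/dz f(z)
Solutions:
 f(z) = C1 + k*z^3/3 - z^4 - 3*z^2/2 + 2*z


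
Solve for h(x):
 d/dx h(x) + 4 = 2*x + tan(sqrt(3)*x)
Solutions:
 h(x) = C1 + x^2 - 4*x - sqrt(3)*log(cos(sqrt(3)*x))/3


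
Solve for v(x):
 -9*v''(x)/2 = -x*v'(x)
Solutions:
 v(x) = C1 + C2*erfi(x/3)


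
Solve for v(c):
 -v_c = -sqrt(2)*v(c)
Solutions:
 v(c) = C1*exp(sqrt(2)*c)


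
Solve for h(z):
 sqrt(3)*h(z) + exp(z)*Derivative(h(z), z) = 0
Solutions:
 h(z) = C1*exp(sqrt(3)*exp(-z))


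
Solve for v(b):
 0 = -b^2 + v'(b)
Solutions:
 v(b) = C1 + b^3/3


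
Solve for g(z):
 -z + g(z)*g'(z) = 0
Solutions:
 g(z) = -sqrt(C1 + z^2)
 g(z) = sqrt(C1 + z^2)


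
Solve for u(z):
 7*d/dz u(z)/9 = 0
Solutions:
 u(z) = C1


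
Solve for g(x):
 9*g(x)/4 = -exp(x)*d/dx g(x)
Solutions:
 g(x) = C1*exp(9*exp(-x)/4)


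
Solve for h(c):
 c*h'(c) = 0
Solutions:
 h(c) = C1


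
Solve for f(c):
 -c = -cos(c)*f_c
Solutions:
 f(c) = C1 + Integral(c/cos(c), c)


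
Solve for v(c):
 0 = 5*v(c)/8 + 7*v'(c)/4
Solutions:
 v(c) = C1*exp(-5*c/14)


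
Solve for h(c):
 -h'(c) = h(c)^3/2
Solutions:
 h(c) = -sqrt(-1/(C1 - c))
 h(c) = sqrt(-1/(C1 - c))


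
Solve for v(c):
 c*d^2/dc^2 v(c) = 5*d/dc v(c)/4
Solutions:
 v(c) = C1 + C2*c^(9/4)


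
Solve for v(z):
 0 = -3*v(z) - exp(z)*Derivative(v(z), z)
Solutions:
 v(z) = C1*exp(3*exp(-z))


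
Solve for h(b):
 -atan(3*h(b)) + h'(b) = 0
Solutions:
 Integral(1/atan(3*_y), (_y, h(b))) = C1 + b


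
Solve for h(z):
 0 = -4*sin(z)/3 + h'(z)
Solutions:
 h(z) = C1 - 4*cos(z)/3


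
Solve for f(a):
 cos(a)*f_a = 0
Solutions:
 f(a) = C1


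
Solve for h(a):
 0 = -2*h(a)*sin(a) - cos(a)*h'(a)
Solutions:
 h(a) = C1*cos(a)^2


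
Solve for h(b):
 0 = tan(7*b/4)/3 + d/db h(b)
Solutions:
 h(b) = C1 + 4*log(cos(7*b/4))/21


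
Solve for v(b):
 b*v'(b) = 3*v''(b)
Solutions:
 v(b) = C1 + C2*erfi(sqrt(6)*b/6)


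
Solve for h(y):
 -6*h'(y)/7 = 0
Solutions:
 h(y) = C1


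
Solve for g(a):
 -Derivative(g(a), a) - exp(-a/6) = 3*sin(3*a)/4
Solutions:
 g(a) = C1 + cos(3*a)/4 + 6*exp(-a/6)


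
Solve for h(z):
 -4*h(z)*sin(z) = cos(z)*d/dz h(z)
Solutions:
 h(z) = C1*cos(z)^4


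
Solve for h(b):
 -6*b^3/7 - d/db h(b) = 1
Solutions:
 h(b) = C1 - 3*b^4/14 - b


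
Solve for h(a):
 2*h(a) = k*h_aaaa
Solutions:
 h(a) = C1*exp(-2^(1/4)*a*(1/k)^(1/4)) + C2*exp(2^(1/4)*a*(1/k)^(1/4)) + C3*exp(-2^(1/4)*I*a*(1/k)^(1/4)) + C4*exp(2^(1/4)*I*a*(1/k)^(1/4))


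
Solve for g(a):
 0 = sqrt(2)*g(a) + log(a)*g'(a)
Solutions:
 g(a) = C1*exp(-sqrt(2)*li(a))


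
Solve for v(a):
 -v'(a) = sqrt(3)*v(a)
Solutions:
 v(a) = C1*exp(-sqrt(3)*a)


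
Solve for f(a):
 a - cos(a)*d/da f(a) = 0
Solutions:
 f(a) = C1 + Integral(a/cos(a), a)


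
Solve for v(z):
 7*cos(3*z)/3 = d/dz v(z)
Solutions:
 v(z) = C1 + 7*sin(3*z)/9


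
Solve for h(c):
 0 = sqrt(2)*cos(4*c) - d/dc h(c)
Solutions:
 h(c) = C1 + sqrt(2)*sin(4*c)/4


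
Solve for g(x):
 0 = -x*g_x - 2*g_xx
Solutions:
 g(x) = C1 + C2*erf(x/2)


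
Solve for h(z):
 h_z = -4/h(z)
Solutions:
 h(z) = -sqrt(C1 - 8*z)
 h(z) = sqrt(C1 - 8*z)


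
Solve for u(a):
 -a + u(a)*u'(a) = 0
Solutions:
 u(a) = -sqrt(C1 + a^2)
 u(a) = sqrt(C1 + a^2)


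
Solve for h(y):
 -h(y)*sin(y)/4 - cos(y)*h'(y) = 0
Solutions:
 h(y) = C1*cos(y)^(1/4)


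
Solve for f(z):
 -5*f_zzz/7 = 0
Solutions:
 f(z) = C1 + C2*z + C3*z^2


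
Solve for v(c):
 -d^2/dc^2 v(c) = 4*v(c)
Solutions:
 v(c) = C1*sin(2*c) + C2*cos(2*c)


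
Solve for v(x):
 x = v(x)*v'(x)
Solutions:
 v(x) = -sqrt(C1 + x^2)
 v(x) = sqrt(C1 + x^2)


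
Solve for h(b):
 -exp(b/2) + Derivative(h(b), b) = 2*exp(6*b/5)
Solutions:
 h(b) = C1 + 5*exp(6*b/5)/3 + 2*exp(b/2)


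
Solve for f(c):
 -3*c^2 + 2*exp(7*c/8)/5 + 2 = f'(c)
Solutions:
 f(c) = C1 - c^3 + 2*c + 16*exp(7*c/8)/35


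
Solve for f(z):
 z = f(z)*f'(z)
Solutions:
 f(z) = -sqrt(C1 + z^2)
 f(z) = sqrt(C1 + z^2)


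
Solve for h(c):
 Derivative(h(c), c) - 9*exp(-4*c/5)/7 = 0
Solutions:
 h(c) = C1 - 45*exp(-4*c/5)/28


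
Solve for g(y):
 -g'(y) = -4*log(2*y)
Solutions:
 g(y) = C1 + 4*y*log(y) - 4*y + y*log(16)


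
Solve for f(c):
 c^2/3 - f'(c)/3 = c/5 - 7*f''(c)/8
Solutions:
 f(c) = C1 + C2*exp(8*c/21) + c^3/3 + 93*c^2/40 + 1953*c/160


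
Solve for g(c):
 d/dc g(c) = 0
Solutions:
 g(c) = C1


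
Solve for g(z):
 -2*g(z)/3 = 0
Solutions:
 g(z) = 0


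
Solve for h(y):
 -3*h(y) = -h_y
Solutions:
 h(y) = C1*exp(3*y)


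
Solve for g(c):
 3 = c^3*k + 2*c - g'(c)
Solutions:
 g(c) = C1 + c^4*k/4 + c^2 - 3*c


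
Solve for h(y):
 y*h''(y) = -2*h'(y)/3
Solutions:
 h(y) = C1 + C2*y^(1/3)


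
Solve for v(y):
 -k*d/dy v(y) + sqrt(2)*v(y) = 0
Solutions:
 v(y) = C1*exp(sqrt(2)*y/k)


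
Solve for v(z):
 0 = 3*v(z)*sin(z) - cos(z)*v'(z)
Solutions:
 v(z) = C1/cos(z)^3


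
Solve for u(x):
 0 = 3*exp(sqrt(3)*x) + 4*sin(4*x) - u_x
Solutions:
 u(x) = C1 + sqrt(3)*exp(sqrt(3)*x) - cos(4*x)


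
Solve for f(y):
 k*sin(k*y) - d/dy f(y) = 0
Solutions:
 f(y) = C1 - cos(k*y)


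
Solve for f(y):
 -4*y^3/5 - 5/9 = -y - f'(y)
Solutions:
 f(y) = C1 + y^4/5 - y^2/2 + 5*y/9


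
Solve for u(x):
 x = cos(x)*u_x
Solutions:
 u(x) = C1 + Integral(x/cos(x), x)


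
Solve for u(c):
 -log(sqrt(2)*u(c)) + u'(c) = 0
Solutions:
 -2*Integral(1/(2*log(_y) + log(2)), (_y, u(c))) = C1 - c


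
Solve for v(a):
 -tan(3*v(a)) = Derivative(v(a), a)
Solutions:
 v(a) = -asin(C1*exp(-3*a))/3 + pi/3
 v(a) = asin(C1*exp(-3*a))/3


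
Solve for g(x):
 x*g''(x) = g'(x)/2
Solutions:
 g(x) = C1 + C2*x^(3/2)


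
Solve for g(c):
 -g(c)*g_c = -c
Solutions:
 g(c) = -sqrt(C1 + c^2)
 g(c) = sqrt(C1 + c^2)


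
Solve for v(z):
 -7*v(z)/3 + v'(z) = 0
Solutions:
 v(z) = C1*exp(7*z/3)


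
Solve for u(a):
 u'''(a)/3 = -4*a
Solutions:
 u(a) = C1 + C2*a + C3*a^2 - a^4/2


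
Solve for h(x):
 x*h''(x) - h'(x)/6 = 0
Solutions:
 h(x) = C1 + C2*x^(7/6)


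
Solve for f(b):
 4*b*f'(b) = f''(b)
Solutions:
 f(b) = C1 + C2*erfi(sqrt(2)*b)


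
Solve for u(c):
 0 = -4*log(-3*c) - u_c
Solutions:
 u(c) = C1 - 4*c*log(-c) + 4*c*(1 - log(3))


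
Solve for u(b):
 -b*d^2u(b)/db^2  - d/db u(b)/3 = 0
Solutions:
 u(b) = C1 + C2*b^(2/3)


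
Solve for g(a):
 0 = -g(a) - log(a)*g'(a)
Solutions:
 g(a) = C1*exp(-li(a))


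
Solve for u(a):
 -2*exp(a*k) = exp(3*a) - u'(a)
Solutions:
 u(a) = C1 + exp(3*a)/3 + 2*exp(a*k)/k


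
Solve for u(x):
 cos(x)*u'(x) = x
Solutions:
 u(x) = C1 + Integral(x/cos(x), x)


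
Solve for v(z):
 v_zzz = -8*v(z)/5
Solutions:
 v(z) = C3*exp(-2*5^(2/3)*z/5) + (C1*sin(sqrt(3)*5^(2/3)*z/5) + C2*cos(sqrt(3)*5^(2/3)*z/5))*exp(5^(2/3)*z/5)


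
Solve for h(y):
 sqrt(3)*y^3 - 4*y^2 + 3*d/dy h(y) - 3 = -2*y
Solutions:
 h(y) = C1 - sqrt(3)*y^4/12 + 4*y^3/9 - y^2/3 + y


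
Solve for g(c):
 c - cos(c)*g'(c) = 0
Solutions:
 g(c) = C1 + Integral(c/cos(c), c)


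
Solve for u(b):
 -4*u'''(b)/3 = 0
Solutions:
 u(b) = C1 + C2*b + C3*b^2


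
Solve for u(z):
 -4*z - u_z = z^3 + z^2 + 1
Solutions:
 u(z) = C1 - z^4/4 - z^3/3 - 2*z^2 - z


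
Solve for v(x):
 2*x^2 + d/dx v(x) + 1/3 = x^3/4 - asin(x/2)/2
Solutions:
 v(x) = C1 + x^4/16 - 2*x^3/3 - x*asin(x/2)/2 - x/3 - sqrt(4 - x^2)/2


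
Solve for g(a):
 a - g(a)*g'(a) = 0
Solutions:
 g(a) = -sqrt(C1 + a^2)
 g(a) = sqrt(C1 + a^2)


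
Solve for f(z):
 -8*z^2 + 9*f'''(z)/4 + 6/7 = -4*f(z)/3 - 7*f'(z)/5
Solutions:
 f(z) = C1*exp(-z*(-15*(1 + 13*sqrt(330)/225)^(1/3) + 7/(1 + 13*sqrt(330)/225)^(1/3))/45)*sin(sqrt(3)*z*(28/(8 + 104*sqrt(330)/225)^(1/3) + 15*(8 + 104*sqrt(330)/225)^(1/3))/90) + C2*exp(-z*(-15*(1 + 13*sqrt(330)/225)^(1/3) + 7/(1 + 13*sqrt(330)/225)^(1/3))/45)*cos(sqrt(3)*z*(28/(8 + 104*sqrt(330)/225)^(1/3) + 15*(8 + 104*sqrt(330)/225)^(1/3))/90) + C3*exp(2*z*(-15*(1 + 13*sqrt(330)/225)^(1/3) + 7/(1 + 13*sqrt(330)/225)^(1/3))/45) + 6*z^2 - 63*z/5 + 8811/700


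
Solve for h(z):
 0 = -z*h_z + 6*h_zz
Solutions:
 h(z) = C1 + C2*erfi(sqrt(3)*z/6)


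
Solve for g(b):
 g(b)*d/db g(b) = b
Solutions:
 g(b) = -sqrt(C1 + b^2)
 g(b) = sqrt(C1 + b^2)


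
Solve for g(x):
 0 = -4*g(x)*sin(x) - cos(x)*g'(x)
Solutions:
 g(x) = C1*cos(x)^4


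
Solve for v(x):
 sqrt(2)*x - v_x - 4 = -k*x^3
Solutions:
 v(x) = C1 + k*x^4/4 + sqrt(2)*x^2/2 - 4*x


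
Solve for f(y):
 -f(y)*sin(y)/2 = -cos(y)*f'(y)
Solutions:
 f(y) = C1/sqrt(cos(y))


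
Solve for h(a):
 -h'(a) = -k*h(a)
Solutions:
 h(a) = C1*exp(a*k)


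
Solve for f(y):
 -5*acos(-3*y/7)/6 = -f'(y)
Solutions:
 f(y) = C1 + 5*y*acos(-3*y/7)/6 + 5*sqrt(49 - 9*y^2)/18


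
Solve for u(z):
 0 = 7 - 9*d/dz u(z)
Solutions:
 u(z) = C1 + 7*z/9


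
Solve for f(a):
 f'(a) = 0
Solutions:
 f(a) = C1


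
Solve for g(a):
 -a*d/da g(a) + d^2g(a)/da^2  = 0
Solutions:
 g(a) = C1 + C2*erfi(sqrt(2)*a/2)


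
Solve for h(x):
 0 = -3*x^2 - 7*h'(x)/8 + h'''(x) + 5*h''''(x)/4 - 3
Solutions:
 h(x) = C1 + C2*exp(-x*(32*2^(2/3)/(15*sqrt(88473) + 4469)^(1/3) + 16 + 2^(1/3)*(15*sqrt(88473) + 4469)^(1/3))/60)*sin(2^(1/3)*sqrt(3)*x*(-(15*sqrt(88473) + 4469)^(1/3) + 32*2^(1/3)/(15*sqrt(88473) + 4469)^(1/3))/60) + C3*exp(-x*(32*2^(2/3)/(15*sqrt(88473) + 4469)^(1/3) + 16 + 2^(1/3)*(15*sqrt(88473) + 4469)^(1/3))/60)*cos(2^(1/3)*sqrt(3)*x*(-(15*sqrt(88473) + 4469)^(1/3) + 32*2^(1/3)/(15*sqrt(88473) + 4469)^(1/3))/60) + C4*exp(x*(-8 + 32*2^(2/3)/(15*sqrt(88473) + 4469)^(1/3) + 2^(1/3)*(15*sqrt(88473) + 4469)^(1/3))/30) - 8*x^3/7 - 552*x/49


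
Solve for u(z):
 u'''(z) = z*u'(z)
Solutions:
 u(z) = C1 + Integral(C2*airyai(z) + C3*airybi(z), z)


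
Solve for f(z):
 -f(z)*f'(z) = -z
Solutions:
 f(z) = -sqrt(C1 + z^2)
 f(z) = sqrt(C1 + z^2)


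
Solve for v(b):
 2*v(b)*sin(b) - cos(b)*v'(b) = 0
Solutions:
 v(b) = C1/cos(b)^2


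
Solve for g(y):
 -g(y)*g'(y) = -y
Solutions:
 g(y) = -sqrt(C1 + y^2)
 g(y) = sqrt(C1 + y^2)


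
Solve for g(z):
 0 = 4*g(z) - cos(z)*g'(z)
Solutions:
 g(z) = C1*(sin(z)^2 + 2*sin(z) + 1)/(sin(z)^2 - 2*sin(z) + 1)


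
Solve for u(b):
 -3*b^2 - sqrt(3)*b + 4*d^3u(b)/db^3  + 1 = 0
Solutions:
 u(b) = C1 + C2*b + C3*b^2 + b^5/80 + sqrt(3)*b^4/96 - b^3/24


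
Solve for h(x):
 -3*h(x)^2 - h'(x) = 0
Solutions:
 h(x) = 1/(C1 + 3*x)


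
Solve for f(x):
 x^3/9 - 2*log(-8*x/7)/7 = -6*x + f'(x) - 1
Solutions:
 f(x) = C1 + x^4/36 + 3*x^2 - 2*x*log(-x)/7 + x*(-6*log(2) + 2*log(7) + 9)/7


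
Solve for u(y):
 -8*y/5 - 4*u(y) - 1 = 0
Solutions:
 u(y) = -2*y/5 - 1/4


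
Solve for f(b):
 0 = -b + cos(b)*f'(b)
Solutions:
 f(b) = C1 + Integral(b/cos(b), b)


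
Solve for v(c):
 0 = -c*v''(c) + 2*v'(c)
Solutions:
 v(c) = C1 + C2*c^3


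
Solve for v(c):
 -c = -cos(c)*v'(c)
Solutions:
 v(c) = C1 + Integral(c/cos(c), c)


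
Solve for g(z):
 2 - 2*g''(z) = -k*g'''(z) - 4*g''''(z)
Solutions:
 g(z) = C1 + C2*z + C3*exp(z*(-k + sqrt(k^2 + 32))/8) + C4*exp(-z*(k + sqrt(k^2 + 32))/8) + z^2/2


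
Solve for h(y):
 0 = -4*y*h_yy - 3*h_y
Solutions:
 h(y) = C1 + C2*y^(1/4)


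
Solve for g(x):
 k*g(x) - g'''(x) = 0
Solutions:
 g(x) = C1*exp(k^(1/3)*x) + C2*exp(k^(1/3)*x*(-1 + sqrt(3)*I)/2) + C3*exp(-k^(1/3)*x*(1 + sqrt(3)*I)/2)


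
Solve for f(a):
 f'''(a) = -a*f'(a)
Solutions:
 f(a) = C1 + Integral(C2*airyai(-a) + C3*airybi(-a), a)


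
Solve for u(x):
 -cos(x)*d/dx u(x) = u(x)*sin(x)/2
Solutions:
 u(x) = C1*sqrt(cos(x))


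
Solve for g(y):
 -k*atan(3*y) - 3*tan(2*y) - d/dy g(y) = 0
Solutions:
 g(y) = C1 - k*(y*atan(3*y) - log(9*y^2 + 1)/6) + 3*log(cos(2*y))/2


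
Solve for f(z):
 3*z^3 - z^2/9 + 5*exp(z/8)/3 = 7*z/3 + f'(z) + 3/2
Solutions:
 f(z) = C1 + 3*z^4/4 - z^3/27 - 7*z^2/6 - 3*z/2 + 40*exp(z/8)/3


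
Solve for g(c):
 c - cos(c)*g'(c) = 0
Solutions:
 g(c) = C1 + Integral(c/cos(c), c)


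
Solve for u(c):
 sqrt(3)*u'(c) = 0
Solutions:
 u(c) = C1


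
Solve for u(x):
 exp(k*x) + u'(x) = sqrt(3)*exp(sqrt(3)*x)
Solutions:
 u(x) = C1 + exp(sqrt(3)*x) - exp(k*x)/k


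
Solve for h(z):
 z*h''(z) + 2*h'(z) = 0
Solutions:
 h(z) = C1 + C2/z


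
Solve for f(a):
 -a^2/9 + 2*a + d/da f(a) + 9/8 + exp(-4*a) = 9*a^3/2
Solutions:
 f(a) = C1 + 9*a^4/8 + a^3/27 - a^2 - 9*a/8 + exp(-4*a)/4


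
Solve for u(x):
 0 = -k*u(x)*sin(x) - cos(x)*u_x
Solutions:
 u(x) = C1*exp(k*log(cos(x)))


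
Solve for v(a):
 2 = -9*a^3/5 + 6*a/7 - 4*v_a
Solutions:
 v(a) = C1 - 9*a^4/80 + 3*a^2/28 - a/2


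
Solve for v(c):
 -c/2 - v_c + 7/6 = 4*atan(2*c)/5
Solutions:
 v(c) = C1 - c^2/4 - 4*c*atan(2*c)/5 + 7*c/6 + log(4*c^2 + 1)/5


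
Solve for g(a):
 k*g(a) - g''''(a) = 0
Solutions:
 g(a) = C1*exp(-a*k^(1/4)) + C2*exp(a*k^(1/4)) + C3*exp(-I*a*k^(1/4)) + C4*exp(I*a*k^(1/4))


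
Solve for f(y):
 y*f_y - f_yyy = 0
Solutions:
 f(y) = C1 + Integral(C2*airyai(y) + C3*airybi(y), y)


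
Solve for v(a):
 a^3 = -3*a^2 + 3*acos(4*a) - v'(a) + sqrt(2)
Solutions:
 v(a) = C1 - a^4/4 - a^3 + 3*a*acos(4*a) + sqrt(2)*a - 3*sqrt(1 - 16*a^2)/4


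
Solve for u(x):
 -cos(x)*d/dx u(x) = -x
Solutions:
 u(x) = C1 + Integral(x/cos(x), x)


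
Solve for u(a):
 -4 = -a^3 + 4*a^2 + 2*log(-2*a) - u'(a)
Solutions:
 u(a) = C1 - a^4/4 + 4*a^3/3 + 2*a*log(-a) + 2*a*(log(2) + 1)


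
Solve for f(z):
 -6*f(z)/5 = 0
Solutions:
 f(z) = 0


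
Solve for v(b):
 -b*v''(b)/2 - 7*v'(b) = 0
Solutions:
 v(b) = C1 + C2/b^13


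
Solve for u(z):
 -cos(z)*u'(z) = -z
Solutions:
 u(z) = C1 + Integral(z/cos(z), z)


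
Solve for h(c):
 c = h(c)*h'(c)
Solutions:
 h(c) = -sqrt(C1 + c^2)
 h(c) = sqrt(C1 + c^2)


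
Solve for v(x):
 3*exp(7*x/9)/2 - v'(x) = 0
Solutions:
 v(x) = C1 + 27*exp(7*x/9)/14


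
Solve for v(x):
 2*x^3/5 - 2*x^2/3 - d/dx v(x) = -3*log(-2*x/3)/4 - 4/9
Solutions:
 v(x) = C1 + x^4/10 - 2*x^3/9 + 3*x*log(-x)/4 + x*(-27*log(3) - 11 + 27*log(2))/36


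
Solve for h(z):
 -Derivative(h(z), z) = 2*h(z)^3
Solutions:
 h(z) = -sqrt(2)*sqrt(-1/(C1 - 2*z))/2
 h(z) = sqrt(2)*sqrt(-1/(C1 - 2*z))/2


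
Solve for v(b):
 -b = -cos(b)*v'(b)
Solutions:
 v(b) = C1 + Integral(b/cos(b), b)


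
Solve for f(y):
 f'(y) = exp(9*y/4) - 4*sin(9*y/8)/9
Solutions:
 f(y) = C1 + 4*exp(9*y/4)/9 + 32*cos(9*y/8)/81


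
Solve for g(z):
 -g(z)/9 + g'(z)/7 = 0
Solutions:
 g(z) = C1*exp(7*z/9)


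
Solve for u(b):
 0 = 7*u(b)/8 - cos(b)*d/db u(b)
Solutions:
 u(b) = C1*(sin(b) + 1)^(7/16)/(sin(b) - 1)^(7/16)


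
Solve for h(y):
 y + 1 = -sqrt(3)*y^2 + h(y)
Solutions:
 h(y) = sqrt(3)*y^2 + y + 1


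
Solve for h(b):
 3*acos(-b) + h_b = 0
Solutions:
 h(b) = C1 - 3*b*acos(-b) - 3*sqrt(1 - b^2)


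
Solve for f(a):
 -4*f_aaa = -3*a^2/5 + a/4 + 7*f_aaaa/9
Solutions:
 f(a) = C1 + C2*a + C3*a^2 + C4*exp(-36*a/7) + a^5/400 - 29*a^4/5760 + 203*a^3/51840


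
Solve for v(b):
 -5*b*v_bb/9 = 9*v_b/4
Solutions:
 v(b) = C1 + C2/b^(61/20)


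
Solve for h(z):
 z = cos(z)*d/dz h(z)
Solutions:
 h(z) = C1 + Integral(z/cos(z), z)


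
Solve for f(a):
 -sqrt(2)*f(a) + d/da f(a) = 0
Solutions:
 f(a) = C1*exp(sqrt(2)*a)


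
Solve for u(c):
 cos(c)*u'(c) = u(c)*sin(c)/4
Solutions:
 u(c) = C1/cos(c)^(1/4)


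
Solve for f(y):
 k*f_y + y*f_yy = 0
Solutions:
 f(y) = C1 + y^(1 - re(k))*(C2*sin(log(y)*Abs(im(k))) + C3*cos(log(y)*im(k)))


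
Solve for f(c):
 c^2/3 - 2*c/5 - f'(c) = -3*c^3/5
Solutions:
 f(c) = C1 + 3*c^4/20 + c^3/9 - c^2/5


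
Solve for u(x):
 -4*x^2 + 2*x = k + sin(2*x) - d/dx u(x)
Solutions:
 u(x) = C1 + k*x + 4*x^3/3 - x^2 - cos(2*x)/2


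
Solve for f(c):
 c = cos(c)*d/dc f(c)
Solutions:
 f(c) = C1 + Integral(c/cos(c), c)


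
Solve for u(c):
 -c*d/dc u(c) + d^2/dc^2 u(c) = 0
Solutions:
 u(c) = C1 + C2*erfi(sqrt(2)*c/2)


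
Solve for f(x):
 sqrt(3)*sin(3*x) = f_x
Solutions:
 f(x) = C1 - sqrt(3)*cos(3*x)/3


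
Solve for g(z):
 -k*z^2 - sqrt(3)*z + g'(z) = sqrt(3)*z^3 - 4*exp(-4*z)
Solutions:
 g(z) = C1 + k*z^3/3 + sqrt(3)*z^4/4 + sqrt(3)*z^2/2 + exp(-4*z)


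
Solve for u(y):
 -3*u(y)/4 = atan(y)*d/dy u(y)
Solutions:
 u(y) = C1*exp(-3*Integral(1/atan(y), y)/4)


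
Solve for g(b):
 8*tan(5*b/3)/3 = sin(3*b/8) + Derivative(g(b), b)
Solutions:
 g(b) = C1 - 8*log(cos(5*b/3))/5 + 8*cos(3*b/8)/3


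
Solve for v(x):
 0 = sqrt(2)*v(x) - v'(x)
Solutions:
 v(x) = C1*exp(sqrt(2)*x)


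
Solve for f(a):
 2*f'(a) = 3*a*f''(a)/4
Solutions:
 f(a) = C1 + C2*a^(11/3)


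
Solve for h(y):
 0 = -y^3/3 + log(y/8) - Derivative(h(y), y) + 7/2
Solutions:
 h(y) = C1 - y^4/12 + y*log(y) - y*log(8) + 5*y/2


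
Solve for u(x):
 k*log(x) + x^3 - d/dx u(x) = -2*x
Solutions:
 u(x) = C1 + k*x*log(x) - k*x + x^4/4 + x^2


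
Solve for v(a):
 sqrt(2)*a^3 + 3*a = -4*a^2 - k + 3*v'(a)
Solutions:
 v(a) = C1 + sqrt(2)*a^4/12 + 4*a^3/9 + a^2/2 + a*k/3


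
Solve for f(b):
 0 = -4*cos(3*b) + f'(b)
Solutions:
 f(b) = C1 + 4*sin(3*b)/3


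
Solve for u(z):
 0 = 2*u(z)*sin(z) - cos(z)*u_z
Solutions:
 u(z) = C1/cos(z)^2


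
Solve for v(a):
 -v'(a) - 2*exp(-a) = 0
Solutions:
 v(a) = C1 + 2*exp(-a)


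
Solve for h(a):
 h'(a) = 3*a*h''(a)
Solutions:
 h(a) = C1 + C2*a^(4/3)


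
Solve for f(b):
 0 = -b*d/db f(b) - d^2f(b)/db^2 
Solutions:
 f(b) = C1 + C2*erf(sqrt(2)*b/2)


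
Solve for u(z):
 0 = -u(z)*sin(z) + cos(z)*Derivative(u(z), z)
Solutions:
 u(z) = C1/cos(z)


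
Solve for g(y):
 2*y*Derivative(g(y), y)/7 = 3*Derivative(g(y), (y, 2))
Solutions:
 g(y) = C1 + C2*erfi(sqrt(21)*y/21)


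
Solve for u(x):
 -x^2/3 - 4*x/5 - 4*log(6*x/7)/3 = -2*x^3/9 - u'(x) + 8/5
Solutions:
 u(x) = C1 - x^4/18 + x^3/9 + 2*x^2/5 + 4*x*log(x)/3 - 4*x*log(7)/3 + 4*x/15 + 4*x*log(6)/3


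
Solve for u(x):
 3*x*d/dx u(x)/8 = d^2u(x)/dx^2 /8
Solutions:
 u(x) = C1 + C2*erfi(sqrt(6)*x/2)


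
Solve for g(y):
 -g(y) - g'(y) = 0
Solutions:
 g(y) = C1*exp(-y)


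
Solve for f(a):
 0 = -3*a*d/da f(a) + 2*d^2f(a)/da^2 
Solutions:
 f(a) = C1 + C2*erfi(sqrt(3)*a/2)


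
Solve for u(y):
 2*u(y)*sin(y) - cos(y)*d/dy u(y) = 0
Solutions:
 u(y) = C1/cos(y)^2


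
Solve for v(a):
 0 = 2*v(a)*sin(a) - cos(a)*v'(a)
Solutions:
 v(a) = C1/cos(a)^2


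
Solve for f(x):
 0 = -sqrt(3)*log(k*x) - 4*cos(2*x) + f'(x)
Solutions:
 f(x) = C1 + sqrt(3)*x*(log(k*x) - 1) + 2*sin(2*x)


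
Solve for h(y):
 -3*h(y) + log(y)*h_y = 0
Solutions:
 h(y) = C1*exp(3*li(y))


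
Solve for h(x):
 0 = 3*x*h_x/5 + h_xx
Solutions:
 h(x) = C1 + C2*erf(sqrt(30)*x/10)


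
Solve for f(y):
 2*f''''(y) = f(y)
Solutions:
 f(y) = C1*exp(-2^(3/4)*y/2) + C2*exp(2^(3/4)*y/2) + C3*sin(2^(3/4)*y/2) + C4*cos(2^(3/4)*y/2)


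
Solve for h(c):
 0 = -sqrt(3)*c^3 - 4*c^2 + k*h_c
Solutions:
 h(c) = C1 + sqrt(3)*c^4/(4*k) + 4*c^3/(3*k)


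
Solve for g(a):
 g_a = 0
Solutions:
 g(a) = C1


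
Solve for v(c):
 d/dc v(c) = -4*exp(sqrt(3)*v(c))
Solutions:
 v(c) = sqrt(3)*(2*log(1/(C1 + 4*c)) - log(3))/6


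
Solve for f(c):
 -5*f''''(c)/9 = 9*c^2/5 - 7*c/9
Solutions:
 f(c) = C1 + C2*c + C3*c^2 + C4*c^3 - 9*c^6/1000 + 7*c^5/600


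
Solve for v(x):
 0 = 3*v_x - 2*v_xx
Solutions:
 v(x) = C1 + C2*exp(3*x/2)


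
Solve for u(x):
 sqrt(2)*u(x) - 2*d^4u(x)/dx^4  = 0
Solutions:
 u(x) = C1*exp(-2^(7/8)*x/2) + C2*exp(2^(7/8)*x/2) + C3*sin(2^(7/8)*x/2) + C4*cos(2^(7/8)*x/2)


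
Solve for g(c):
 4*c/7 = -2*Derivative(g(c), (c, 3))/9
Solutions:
 g(c) = C1 + C2*c + C3*c^2 - 3*c^4/28


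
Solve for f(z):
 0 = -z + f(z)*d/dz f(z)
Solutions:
 f(z) = -sqrt(C1 + z^2)
 f(z) = sqrt(C1 + z^2)


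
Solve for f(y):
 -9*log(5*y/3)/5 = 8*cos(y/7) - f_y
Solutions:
 f(y) = C1 + 9*y*log(y)/5 - 9*y*log(3)/5 - 9*y/5 + 9*y*log(5)/5 + 56*sin(y/7)


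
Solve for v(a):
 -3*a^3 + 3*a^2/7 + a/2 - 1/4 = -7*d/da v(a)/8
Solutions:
 v(a) = C1 + 6*a^4/7 - 8*a^3/49 - 2*a^2/7 + 2*a/7


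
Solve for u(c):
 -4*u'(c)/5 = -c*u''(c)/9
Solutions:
 u(c) = C1 + C2*c^(41/5)


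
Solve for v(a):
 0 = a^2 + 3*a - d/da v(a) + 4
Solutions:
 v(a) = C1 + a^3/3 + 3*a^2/2 + 4*a


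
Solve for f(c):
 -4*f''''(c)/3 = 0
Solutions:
 f(c) = C1 + C2*c + C3*c^2 + C4*c^3


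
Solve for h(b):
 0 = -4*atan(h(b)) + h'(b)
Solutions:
 Integral(1/atan(_y), (_y, h(b))) = C1 + 4*b


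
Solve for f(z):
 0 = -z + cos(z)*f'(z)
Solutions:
 f(z) = C1 + Integral(z/cos(z), z)


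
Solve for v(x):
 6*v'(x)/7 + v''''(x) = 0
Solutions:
 v(x) = C1 + C4*exp(-6^(1/3)*7^(2/3)*x/7) + (C2*sin(2^(1/3)*3^(5/6)*7^(2/3)*x/14) + C3*cos(2^(1/3)*3^(5/6)*7^(2/3)*x/14))*exp(6^(1/3)*7^(2/3)*x/14)


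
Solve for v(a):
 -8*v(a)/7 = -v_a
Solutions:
 v(a) = C1*exp(8*a/7)


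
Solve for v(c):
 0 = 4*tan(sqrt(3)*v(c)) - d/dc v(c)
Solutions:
 v(c) = sqrt(3)*(pi - asin(C1*exp(4*sqrt(3)*c)))/3
 v(c) = sqrt(3)*asin(C1*exp(4*sqrt(3)*c))/3


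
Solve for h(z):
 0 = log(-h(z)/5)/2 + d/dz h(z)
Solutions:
 2*Integral(1/(log(-_y) - log(5)), (_y, h(z))) = C1 - z


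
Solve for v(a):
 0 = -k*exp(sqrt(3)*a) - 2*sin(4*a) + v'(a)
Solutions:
 v(a) = C1 + sqrt(3)*k*exp(sqrt(3)*a)/3 - cos(4*a)/2


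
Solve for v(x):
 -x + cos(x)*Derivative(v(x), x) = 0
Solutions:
 v(x) = C1 + Integral(x/cos(x), x)


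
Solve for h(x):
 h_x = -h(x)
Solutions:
 h(x) = C1*exp(-x)


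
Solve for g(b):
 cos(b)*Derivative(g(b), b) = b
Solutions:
 g(b) = C1 + Integral(b/cos(b), b)


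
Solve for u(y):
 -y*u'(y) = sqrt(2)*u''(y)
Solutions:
 u(y) = C1 + C2*erf(2^(1/4)*y/2)


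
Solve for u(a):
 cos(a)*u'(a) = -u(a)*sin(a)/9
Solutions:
 u(a) = C1*cos(a)^(1/9)


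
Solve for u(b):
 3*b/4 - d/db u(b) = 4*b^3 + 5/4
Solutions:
 u(b) = C1 - b^4 + 3*b^2/8 - 5*b/4


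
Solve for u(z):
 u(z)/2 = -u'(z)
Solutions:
 u(z) = C1*exp(-z/2)


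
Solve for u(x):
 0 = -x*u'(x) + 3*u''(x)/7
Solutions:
 u(x) = C1 + C2*erfi(sqrt(42)*x/6)


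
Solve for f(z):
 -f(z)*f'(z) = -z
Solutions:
 f(z) = -sqrt(C1 + z^2)
 f(z) = sqrt(C1 + z^2)


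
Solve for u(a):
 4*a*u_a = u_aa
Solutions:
 u(a) = C1 + C2*erfi(sqrt(2)*a)


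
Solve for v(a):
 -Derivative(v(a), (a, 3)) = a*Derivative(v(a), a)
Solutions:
 v(a) = C1 + Integral(C2*airyai(-a) + C3*airybi(-a), a)


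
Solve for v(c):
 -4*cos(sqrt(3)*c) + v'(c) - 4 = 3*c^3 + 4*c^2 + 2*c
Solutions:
 v(c) = C1 + 3*c^4/4 + 4*c^3/3 + c^2 + 4*c + 4*sqrt(3)*sin(sqrt(3)*c)/3


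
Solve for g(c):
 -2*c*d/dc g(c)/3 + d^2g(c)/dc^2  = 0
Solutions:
 g(c) = C1 + C2*erfi(sqrt(3)*c/3)


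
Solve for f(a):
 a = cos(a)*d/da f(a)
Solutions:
 f(a) = C1 + Integral(a/cos(a), a)


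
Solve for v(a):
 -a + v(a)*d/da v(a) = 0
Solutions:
 v(a) = -sqrt(C1 + a^2)
 v(a) = sqrt(C1 + a^2)


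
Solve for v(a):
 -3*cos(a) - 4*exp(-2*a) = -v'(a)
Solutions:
 v(a) = C1 + 3*sin(a) - 2*exp(-2*a)


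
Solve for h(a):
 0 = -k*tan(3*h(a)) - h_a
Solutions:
 h(a) = -asin(C1*exp(-3*a*k))/3 + pi/3
 h(a) = asin(C1*exp(-3*a*k))/3


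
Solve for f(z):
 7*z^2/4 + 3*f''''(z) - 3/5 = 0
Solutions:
 f(z) = C1 + C2*z + C3*z^2 + C4*z^3 - 7*z^6/4320 + z^4/120


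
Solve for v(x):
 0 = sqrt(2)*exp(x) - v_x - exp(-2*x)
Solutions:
 v(x) = C1 + sqrt(2)*exp(x) + exp(-2*x)/2


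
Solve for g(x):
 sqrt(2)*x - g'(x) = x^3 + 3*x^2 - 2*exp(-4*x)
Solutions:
 g(x) = C1 - x^4/4 - x^3 + sqrt(2)*x^2/2 - exp(-4*x)/2


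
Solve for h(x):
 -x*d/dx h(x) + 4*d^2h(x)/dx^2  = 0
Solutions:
 h(x) = C1 + C2*erfi(sqrt(2)*x/4)


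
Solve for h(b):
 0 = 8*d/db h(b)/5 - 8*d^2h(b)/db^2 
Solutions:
 h(b) = C1 + C2*exp(b/5)


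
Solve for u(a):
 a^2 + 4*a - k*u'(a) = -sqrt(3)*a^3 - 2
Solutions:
 u(a) = C1 + sqrt(3)*a^4/(4*k) + a^3/(3*k) + 2*a^2/k + 2*a/k


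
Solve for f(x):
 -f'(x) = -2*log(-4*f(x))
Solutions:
 -Integral(1/(log(-_y) + 2*log(2)), (_y, f(x)))/2 = C1 - x


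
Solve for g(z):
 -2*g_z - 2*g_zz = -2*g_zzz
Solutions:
 g(z) = C1 + C2*exp(z*(1 - sqrt(5))/2) + C3*exp(z*(1 + sqrt(5))/2)


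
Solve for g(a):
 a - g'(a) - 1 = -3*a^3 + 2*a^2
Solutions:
 g(a) = C1 + 3*a^4/4 - 2*a^3/3 + a^2/2 - a


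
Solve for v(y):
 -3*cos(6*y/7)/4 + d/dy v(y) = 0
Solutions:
 v(y) = C1 + 7*sin(6*y/7)/8


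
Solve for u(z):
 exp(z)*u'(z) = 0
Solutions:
 u(z) = C1


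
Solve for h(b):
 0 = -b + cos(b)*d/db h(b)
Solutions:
 h(b) = C1 + Integral(b/cos(b), b)


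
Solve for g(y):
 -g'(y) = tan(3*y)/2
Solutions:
 g(y) = C1 + log(cos(3*y))/6


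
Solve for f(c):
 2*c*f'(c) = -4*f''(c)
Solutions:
 f(c) = C1 + C2*erf(c/2)


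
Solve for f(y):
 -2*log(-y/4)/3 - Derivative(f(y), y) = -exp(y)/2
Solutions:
 f(y) = C1 - 2*y*log(-y)/3 + 2*y*(1 + 2*log(2))/3 + exp(y)/2


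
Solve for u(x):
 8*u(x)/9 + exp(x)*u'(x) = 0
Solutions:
 u(x) = C1*exp(8*exp(-x)/9)


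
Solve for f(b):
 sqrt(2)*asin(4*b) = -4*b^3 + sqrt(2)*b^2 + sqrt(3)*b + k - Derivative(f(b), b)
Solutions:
 f(b) = C1 - b^4 + sqrt(2)*b^3/3 + sqrt(3)*b^2/2 + b*k - sqrt(2)*(b*asin(4*b) + sqrt(1 - 16*b^2)/4)


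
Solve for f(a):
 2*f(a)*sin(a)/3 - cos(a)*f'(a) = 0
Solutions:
 f(a) = C1/cos(a)^(2/3)


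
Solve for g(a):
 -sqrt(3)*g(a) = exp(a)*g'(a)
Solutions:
 g(a) = C1*exp(sqrt(3)*exp(-a))


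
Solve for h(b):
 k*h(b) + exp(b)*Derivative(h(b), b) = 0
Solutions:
 h(b) = C1*exp(k*exp(-b))


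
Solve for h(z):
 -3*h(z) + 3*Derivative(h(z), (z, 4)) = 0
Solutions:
 h(z) = C1*exp(-z) + C2*exp(z) + C3*sin(z) + C4*cos(z)


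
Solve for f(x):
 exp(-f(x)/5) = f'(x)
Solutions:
 f(x) = 5*log(C1 + x/5)


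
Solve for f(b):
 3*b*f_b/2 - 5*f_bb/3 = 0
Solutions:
 f(b) = C1 + C2*erfi(3*sqrt(5)*b/10)


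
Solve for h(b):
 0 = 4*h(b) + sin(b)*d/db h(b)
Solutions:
 h(b) = C1*(cos(b)^2 + 2*cos(b) + 1)/(cos(b)^2 - 2*cos(b) + 1)


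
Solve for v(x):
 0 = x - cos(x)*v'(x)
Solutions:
 v(x) = C1 + Integral(x/cos(x), x)


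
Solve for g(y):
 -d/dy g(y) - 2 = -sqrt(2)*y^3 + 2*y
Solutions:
 g(y) = C1 + sqrt(2)*y^4/4 - y^2 - 2*y


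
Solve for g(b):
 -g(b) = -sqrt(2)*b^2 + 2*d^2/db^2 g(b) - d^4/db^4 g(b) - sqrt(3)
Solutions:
 g(b) = C1*exp(-b*sqrt(1 + sqrt(2))) + C2*exp(b*sqrt(1 + sqrt(2))) + C3*sin(b*sqrt(-1 + sqrt(2))) + C4*cos(b*sqrt(-1 + sqrt(2))) + sqrt(2)*b^2 - 4*sqrt(2) + sqrt(3)


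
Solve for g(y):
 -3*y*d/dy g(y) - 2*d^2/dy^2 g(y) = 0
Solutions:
 g(y) = C1 + C2*erf(sqrt(3)*y/2)


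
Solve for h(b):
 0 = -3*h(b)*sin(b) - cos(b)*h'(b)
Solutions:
 h(b) = C1*cos(b)^3


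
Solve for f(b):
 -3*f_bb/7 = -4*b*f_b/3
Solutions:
 f(b) = C1 + C2*erfi(sqrt(14)*b/3)


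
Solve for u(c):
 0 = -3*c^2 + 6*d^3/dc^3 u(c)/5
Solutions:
 u(c) = C1 + C2*c + C3*c^2 + c^5/24


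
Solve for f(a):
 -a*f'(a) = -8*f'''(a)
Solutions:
 f(a) = C1 + Integral(C2*airyai(a/2) + C3*airybi(a/2), a)


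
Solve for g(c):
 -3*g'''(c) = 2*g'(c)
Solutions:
 g(c) = C1 + C2*sin(sqrt(6)*c/3) + C3*cos(sqrt(6)*c/3)


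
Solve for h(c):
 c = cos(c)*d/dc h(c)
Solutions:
 h(c) = C1 + Integral(c/cos(c), c)


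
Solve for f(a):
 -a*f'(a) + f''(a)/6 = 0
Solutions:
 f(a) = C1 + C2*erfi(sqrt(3)*a)


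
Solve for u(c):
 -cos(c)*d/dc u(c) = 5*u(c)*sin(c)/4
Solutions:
 u(c) = C1*cos(c)^(5/4)


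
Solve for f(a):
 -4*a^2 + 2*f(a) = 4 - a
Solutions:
 f(a) = 2*a^2 - a/2 + 2


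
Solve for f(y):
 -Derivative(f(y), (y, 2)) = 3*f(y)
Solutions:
 f(y) = C1*sin(sqrt(3)*y) + C2*cos(sqrt(3)*y)


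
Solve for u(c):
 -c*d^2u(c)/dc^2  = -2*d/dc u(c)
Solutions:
 u(c) = C1 + C2*c^3


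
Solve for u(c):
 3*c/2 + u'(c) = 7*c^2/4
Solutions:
 u(c) = C1 + 7*c^3/12 - 3*c^2/4


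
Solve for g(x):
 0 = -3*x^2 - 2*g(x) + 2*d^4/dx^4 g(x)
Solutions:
 g(x) = C1*exp(-x) + C2*exp(x) + C3*sin(x) + C4*cos(x) - 3*x^2/2


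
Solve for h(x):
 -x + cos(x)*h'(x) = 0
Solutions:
 h(x) = C1 + Integral(x/cos(x), x)


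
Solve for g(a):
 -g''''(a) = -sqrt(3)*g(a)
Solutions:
 g(a) = C1*exp(-3^(1/8)*a) + C2*exp(3^(1/8)*a) + C3*sin(3^(1/8)*a) + C4*cos(3^(1/8)*a)


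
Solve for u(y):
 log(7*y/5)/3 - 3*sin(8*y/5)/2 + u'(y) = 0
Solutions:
 u(y) = C1 - y*log(y)/3 - y*log(7)/3 + y/3 + y*log(5)/3 - 15*cos(8*y/5)/16


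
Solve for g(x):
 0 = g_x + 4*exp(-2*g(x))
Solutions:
 g(x) = log(-sqrt(C1 - 8*x))
 g(x) = log(C1 - 8*x)/2


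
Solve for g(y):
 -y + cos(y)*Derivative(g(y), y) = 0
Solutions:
 g(y) = C1 + Integral(y/cos(y), y)


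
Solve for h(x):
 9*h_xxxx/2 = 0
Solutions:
 h(x) = C1 + C2*x + C3*x^2 + C4*x^3


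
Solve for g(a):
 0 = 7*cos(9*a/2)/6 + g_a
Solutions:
 g(a) = C1 - 7*sin(9*a/2)/27


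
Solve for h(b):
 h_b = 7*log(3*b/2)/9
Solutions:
 h(b) = C1 + 7*b*log(b)/9 - 7*b/9 - 7*b*log(2)/9 + 7*b*log(3)/9


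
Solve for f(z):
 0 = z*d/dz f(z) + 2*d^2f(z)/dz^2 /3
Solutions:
 f(z) = C1 + C2*erf(sqrt(3)*z/2)


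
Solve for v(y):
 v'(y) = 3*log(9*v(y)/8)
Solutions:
 Integral(1/(-log(_y) - 2*log(3) + 3*log(2)), (_y, v(y)))/3 = C1 - y


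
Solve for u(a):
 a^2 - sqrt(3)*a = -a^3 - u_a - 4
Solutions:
 u(a) = C1 - a^4/4 - a^3/3 + sqrt(3)*a^2/2 - 4*a


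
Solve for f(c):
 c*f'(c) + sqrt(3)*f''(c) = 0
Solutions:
 f(c) = C1 + C2*erf(sqrt(2)*3^(3/4)*c/6)


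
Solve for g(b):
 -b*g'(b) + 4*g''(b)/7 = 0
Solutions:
 g(b) = C1 + C2*erfi(sqrt(14)*b/4)


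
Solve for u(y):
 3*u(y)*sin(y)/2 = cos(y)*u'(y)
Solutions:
 u(y) = C1/cos(y)^(3/2)


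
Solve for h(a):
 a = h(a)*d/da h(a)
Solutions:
 h(a) = -sqrt(C1 + a^2)
 h(a) = sqrt(C1 + a^2)


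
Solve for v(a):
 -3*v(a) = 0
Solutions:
 v(a) = 0


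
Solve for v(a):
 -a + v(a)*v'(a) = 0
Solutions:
 v(a) = -sqrt(C1 + a^2)
 v(a) = sqrt(C1 + a^2)


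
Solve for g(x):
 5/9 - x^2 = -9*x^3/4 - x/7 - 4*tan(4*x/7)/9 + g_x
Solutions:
 g(x) = C1 + 9*x^4/16 - x^3/3 + x^2/14 + 5*x/9 - 7*log(cos(4*x/7))/9


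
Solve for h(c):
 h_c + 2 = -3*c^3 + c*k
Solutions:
 h(c) = C1 - 3*c^4/4 + c^2*k/2 - 2*c


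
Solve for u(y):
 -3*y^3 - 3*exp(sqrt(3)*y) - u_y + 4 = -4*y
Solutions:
 u(y) = C1 - 3*y^4/4 + 2*y^2 + 4*y - sqrt(3)*exp(sqrt(3)*y)


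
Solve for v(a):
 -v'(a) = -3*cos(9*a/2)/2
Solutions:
 v(a) = C1 + sin(9*a/2)/3


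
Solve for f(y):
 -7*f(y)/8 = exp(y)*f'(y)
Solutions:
 f(y) = C1*exp(7*exp(-y)/8)


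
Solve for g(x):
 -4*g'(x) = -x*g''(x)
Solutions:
 g(x) = C1 + C2*x^5


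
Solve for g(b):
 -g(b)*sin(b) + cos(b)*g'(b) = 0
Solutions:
 g(b) = C1/cos(b)


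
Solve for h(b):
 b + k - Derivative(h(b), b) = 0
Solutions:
 h(b) = C1 + b^2/2 + b*k


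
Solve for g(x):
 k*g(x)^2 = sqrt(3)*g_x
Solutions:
 g(x) = -3/(C1 + sqrt(3)*k*x)


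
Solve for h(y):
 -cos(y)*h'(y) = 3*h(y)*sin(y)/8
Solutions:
 h(y) = C1*cos(y)^(3/8)


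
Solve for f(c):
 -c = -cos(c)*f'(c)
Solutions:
 f(c) = C1 + Integral(c/cos(c), c)


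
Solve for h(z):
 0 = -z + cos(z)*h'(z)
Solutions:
 h(z) = C1 + Integral(z/cos(z), z)


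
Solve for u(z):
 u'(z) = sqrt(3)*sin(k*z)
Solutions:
 u(z) = C1 - sqrt(3)*cos(k*z)/k


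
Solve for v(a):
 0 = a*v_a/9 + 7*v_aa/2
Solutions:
 v(a) = C1 + C2*erf(sqrt(7)*a/21)


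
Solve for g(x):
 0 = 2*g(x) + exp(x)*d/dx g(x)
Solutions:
 g(x) = C1*exp(2*exp(-x))


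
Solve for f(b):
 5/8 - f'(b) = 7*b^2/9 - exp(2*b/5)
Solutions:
 f(b) = C1 - 7*b^3/27 + 5*b/8 + 5*exp(2*b/5)/2


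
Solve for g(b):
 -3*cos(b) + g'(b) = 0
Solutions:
 g(b) = C1 + 3*sin(b)


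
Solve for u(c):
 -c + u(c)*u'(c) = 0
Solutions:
 u(c) = -sqrt(C1 + c^2)
 u(c) = sqrt(C1 + c^2)


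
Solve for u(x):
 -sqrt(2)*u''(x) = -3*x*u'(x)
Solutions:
 u(x) = C1 + C2*erfi(2^(1/4)*sqrt(3)*x/2)


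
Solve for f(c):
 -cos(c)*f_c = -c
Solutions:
 f(c) = C1 + Integral(c/cos(c), c)


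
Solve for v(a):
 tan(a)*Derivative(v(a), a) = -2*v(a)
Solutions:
 v(a) = C1/sin(a)^2


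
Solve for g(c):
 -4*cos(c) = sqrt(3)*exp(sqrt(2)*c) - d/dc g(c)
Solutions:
 g(c) = C1 + sqrt(6)*exp(sqrt(2)*c)/2 + 4*sin(c)


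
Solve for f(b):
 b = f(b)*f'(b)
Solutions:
 f(b) = -sqrt(C1 + b^2)
 f(b) = sqrt(C1 + b^2)


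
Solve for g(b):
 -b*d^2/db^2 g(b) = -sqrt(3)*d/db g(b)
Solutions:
 g(b) = C1 + C2*b^(1 + sqrt(3))


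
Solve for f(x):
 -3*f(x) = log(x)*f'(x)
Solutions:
 f(x) = C1*exp(-3*li(x))


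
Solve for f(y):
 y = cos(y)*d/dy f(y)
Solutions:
 f(y) = C1 + Integral(y/cos(y), y)


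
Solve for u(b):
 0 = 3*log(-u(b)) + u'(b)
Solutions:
 -li(-u(b)) = C1 - 3*b


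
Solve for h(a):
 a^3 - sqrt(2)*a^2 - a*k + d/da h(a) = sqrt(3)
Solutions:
 h(a) = C1 - a^4/4 + sqrt(2)*a^3/3 + a^2*k/2 + sqrt(3)*a


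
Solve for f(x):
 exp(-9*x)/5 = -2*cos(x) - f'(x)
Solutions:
 f(x) = C1 - 2*sin(x) + exp(-9*x)/45


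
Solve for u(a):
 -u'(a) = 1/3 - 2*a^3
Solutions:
 u(a) = C1 + a^4/2 - a/3


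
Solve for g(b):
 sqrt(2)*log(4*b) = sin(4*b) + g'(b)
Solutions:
 g(b) = C1 + sqrt(2)*b*(log(b) - 1) + 2*sqrt(2)*b*log(2) + cos(4*b)/4


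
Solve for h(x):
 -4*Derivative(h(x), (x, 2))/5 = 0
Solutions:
 h(x) = C1 + C2*x


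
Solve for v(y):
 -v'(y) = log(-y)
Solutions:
 v(y) = C1 - y*log(-y) + y


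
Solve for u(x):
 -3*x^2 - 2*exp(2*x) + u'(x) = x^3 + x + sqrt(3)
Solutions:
 u(x) = C1 + x^4/4 + x^3 + x^2/2 + sqrt(3)*x + exp(2*x)


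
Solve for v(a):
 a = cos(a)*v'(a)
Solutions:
 v(a) = C1 + Integral(a/cos(a), a)


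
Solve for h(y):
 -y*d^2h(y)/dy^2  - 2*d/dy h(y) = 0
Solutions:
 h(y) = C1 + C2/y


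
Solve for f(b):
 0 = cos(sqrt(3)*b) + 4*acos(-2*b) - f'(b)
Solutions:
 f(b) = C1 + 4*b*acos(-2*b) + 2*sqrt(1 - 4*b^2) + sqrt(3)*sin(sqrt(3)*b)/3


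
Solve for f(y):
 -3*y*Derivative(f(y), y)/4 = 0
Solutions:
 f(y) = C1


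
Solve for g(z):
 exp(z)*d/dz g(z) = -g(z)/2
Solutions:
 g(z) = C1*exp(exp(-z)/2)


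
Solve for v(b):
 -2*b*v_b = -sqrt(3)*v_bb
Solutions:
 v(b) = C1 + C2*erfi(3^(3/4)*b/3)


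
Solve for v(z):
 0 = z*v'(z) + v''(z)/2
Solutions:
 v(z) = C1 + C2*erf(z)


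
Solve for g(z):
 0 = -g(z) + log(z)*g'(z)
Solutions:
 g(z) = C1*exp(li(z))


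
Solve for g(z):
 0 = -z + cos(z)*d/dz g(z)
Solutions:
 g(z) = C1 + Integral(z/cos(z), z)


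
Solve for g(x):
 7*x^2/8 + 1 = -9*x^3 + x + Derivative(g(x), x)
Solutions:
 g(x) = C1 + 9*x^4/4 + 7*x^3/24 - x^2/2 + x


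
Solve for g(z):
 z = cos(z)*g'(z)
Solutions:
 g(z) = C1 + Integral(z/cos(z), z)


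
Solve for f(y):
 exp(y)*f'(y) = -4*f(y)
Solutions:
 f(y) = C1*exp(4*exp(-y))


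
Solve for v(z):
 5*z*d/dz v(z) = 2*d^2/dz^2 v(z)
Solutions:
 v(z) = C1 + C2*erfi(sqrt(5)*z/2)


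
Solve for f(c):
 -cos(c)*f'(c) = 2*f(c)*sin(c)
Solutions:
 f(c) = C1*cos(c)^2


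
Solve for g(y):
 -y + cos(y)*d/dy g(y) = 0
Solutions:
 g(y) = C1 + Integral(y/cos(y), y)


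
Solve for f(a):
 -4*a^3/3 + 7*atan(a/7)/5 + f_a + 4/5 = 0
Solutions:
 f(a) = C1 + a^4/3 - 7*a*atan(a/7)/5 - 4*a/5 + 49*log(a^2 + 49)/10


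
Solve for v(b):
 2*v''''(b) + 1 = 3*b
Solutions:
 v(b) = C1 + C2*b + C3*b^2 + C4*b^3 + b^5/80 - b^4/48


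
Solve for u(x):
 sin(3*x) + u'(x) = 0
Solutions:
 u(x) = C1 + cos(3*x)/3
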